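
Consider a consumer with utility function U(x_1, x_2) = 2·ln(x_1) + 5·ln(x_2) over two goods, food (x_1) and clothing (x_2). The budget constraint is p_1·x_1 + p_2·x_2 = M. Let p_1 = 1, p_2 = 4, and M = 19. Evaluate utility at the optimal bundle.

MU_x_1/MU_x_2 = (2·x_2)/(5·x_1); tangency sets this equal to p_1/p_2.
Rearranging, p_2·x_2 = (5/2)·p_1·x_1. Substituting into the budget gives p_1·x_1·(1 + (5/2)) = M.
Demand: x_1*(p_1,p_2,M) = 2/7·M/p_1 and x_2* = 5/7·M/p_2.
At p_1=1, p_2=4, M=19: x_1* = 2/7·19/1 = 5.4286, x_2* = 3.3929.
Utility at the optimum: U(5.4286, 3.3929) = 9.4917.

V = 9.4917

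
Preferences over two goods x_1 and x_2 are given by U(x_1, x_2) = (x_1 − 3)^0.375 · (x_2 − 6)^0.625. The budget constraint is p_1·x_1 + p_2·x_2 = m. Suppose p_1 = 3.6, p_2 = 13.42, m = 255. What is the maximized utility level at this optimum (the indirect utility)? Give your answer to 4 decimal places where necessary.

V = 10.3092

After buying the subsistence bundle (3, 6), a share 0.375 of the remaining income goes to x_1: x_1* = 3 + 0.375·(m − 3p_1 − 6p_2)/p_1.
Discretionary income = 255 − 3·3.6 − 6·13.42 = 163.68; x_1* = 3 + 0.375·163.68/3.6 = 20.05; x_2* = 6 + 0.625·163.68/13.42 = 13.623.
Utility at the optimum: U(20.05, 13.623) = 10.3092.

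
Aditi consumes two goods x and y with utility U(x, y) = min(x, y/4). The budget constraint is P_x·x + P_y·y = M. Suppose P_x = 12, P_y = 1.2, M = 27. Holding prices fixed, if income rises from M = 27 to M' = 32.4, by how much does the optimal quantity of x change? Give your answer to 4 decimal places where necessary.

Demand: x*(P_x,P_y,M) = M/(P_x + 4·P_y), y* = 4·M/(P_x + 4·P_y).
Here 12 + 4·1.2 = 16.8, giving x* = 1.6071.
At M' = 32.4: x* = 1.9286. Change: 1.9286 − 1.6071 = 0.3214.

Δx* = 0.3214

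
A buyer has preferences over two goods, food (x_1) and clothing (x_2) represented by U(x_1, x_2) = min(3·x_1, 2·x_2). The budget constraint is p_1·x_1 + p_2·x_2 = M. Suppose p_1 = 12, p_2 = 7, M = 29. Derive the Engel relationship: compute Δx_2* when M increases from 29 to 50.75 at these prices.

Δx_2* = 1.45

With perfect complements, no substitution: consume in ratio x_1:x_2 = 2:3.
Budget: p_1·x_1 + p_2·(3/2)·x_1 = M, so (2·p_1 + 3·p_2)·x_1 = 2·M.
Demand: x_1*(p_1,p_2,M) = 2·M/(2·p_1 + 3·p_2), x_2* = 3·M/(2·p_1 + 3·p_2).
Here 2·12 + 3·7 = 45, giving x_2* = 1.9333.
At M' = 50.75: x_2* = 3.3833. Change: 3.3833 − 1.9333 = 1.45.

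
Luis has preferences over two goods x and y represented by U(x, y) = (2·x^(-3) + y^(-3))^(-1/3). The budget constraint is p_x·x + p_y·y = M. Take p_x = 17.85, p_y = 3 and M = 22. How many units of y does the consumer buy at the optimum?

MU_x ∝ 2·x^(-4), MU_y ∝ y^(-4), so MRS = 2·(y/x)^(4) = p_x/p_y.
Solve for the ratio: y/x = [(1/2)·p_x/p_y]^(0.25).
Substitute y = (y/x)·x into the budget: x* = M/(p_x + p_y·(y/x)).
Numerically y/x = 1.313324, so x* = 22/(17.85 + 3·1.313324) = 1.0096 and y* = 1.313324·1.0096 = 1.326.

y* = 1.326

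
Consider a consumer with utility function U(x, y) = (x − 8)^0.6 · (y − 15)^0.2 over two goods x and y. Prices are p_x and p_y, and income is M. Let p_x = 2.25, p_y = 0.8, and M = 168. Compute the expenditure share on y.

MRS = 3·(y−15)/(x−8). Tangency with p_x/p_y gives y−15 = (1/3)·(p_x/p_y)·(x−8).
Substituting into the budget: x* = 8 + 0.75·(M − 8·p_x − 15·p_y)/p_x, and y* = 15 + 0.25·(…)/p_y.
Discretionary income = 168 − 8·2.25 − 15·0.8 = 138; x* = 8 + 0.75·138/2.25 = 54; y* = 15 + 0.25·138/0.8 = 58.125.
Expenditure on y: 0.8·58.125 = 46.5; share = 0.2768.

share on y = 0.2768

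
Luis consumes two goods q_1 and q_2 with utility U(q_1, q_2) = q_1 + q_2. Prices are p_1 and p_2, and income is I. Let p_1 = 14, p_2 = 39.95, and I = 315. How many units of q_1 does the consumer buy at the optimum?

q_1* = 22.5

Linear utility — the consumer picks whichever good has higher MU/price: 1/14 = 0.0714 vs 1/39.95 = 0.025.
q_1 gives more utility per dollar, so spend all income on q_1: q_1* = I/p_1, q_2* = 0.
Numerically: q_1* = 22.5, q_2* = 0.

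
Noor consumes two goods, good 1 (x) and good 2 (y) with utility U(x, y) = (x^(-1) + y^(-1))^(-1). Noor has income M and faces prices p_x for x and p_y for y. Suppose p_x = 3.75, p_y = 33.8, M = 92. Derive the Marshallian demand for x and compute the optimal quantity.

x* = 6.1299

MRS = MU_x/MU_y = (y/x)^(2). Set equal to p_x/p_y.
Solve for the ratio: y/x = [p_x/p_y]^(0.5).
Substitute y = (y/x)·x into the budget: x* = M/(p_x + p_y·(y/x)).
Numerically y/x = 0.333087, so x* = 92/(3.75 + 33.8·0.333087) = 6.1299.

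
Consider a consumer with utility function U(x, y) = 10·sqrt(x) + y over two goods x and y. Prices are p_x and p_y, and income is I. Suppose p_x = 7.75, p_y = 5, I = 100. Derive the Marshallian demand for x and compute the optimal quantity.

x* = 10.4058

Set MRS = p_x/p_y: 5·x^(−1/2) = p_x/p_y.
Thus x* = (5·p_y/p_x)² — independent of I — with the rest of income spent on y.
Plugging in: x* = (5·5/7.75)² = 10.4058.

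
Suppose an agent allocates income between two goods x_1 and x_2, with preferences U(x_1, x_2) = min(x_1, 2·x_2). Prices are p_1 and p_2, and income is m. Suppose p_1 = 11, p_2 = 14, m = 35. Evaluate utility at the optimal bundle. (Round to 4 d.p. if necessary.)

V = 1.9444

Leontief preferences: the optimum is at the kink where x_1/2 = x_2/1, i.e. x_2 = (1/2)·x_1.
Budget: p_1·x_1 + p_2·(1/2)·x_1 = m, so (2·p_1 + p_2)·x_1 = 2·m.
Demand: x_1*(p_1,p_2,m) = 2·m/(2·p_1 + p_2), x_2* = m/(2·p_1 + p_2).
Here 2·11 + 14 = 36, giving x_1* = 1.9444 and x_2* = 0.9722.
Utility at the optimum: U(1.9444, 0.9722) = 1.9444.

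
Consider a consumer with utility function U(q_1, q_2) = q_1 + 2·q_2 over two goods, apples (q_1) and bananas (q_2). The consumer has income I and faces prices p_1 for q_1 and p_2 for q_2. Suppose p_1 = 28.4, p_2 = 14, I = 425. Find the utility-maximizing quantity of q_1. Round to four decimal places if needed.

q_1* = 0

Linear utility — the consumer picks whichever good has higher MU/price: 1/28.4 = 0.0352 vs 2/14 = 0.1429.
q_2 gives more utility per dollar, so spend all income on q_2: q_2* = I/p_2, q_1* = 0.
Numerically: q_1* = 0, q_2* = 30.3571.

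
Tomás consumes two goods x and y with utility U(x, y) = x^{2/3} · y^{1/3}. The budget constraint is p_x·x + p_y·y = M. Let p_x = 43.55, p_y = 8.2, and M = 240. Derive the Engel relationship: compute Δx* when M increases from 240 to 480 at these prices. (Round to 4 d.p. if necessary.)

Tangency: MRS = 2·y/x = p_x/p_y.
Rearranging, p_y·y = (1/2)·p_x·x. Substituting into the budget gives p_x·x·(1 + (1/2)) = M.
Demand: x*(p_x,p_y,M) = 2/3·M/p_x and y* = 1/3·M/p_y.
At p_x=43.55, p_y=8.2, M=240: x* = 2/3·240/43.55 = 3.6739.
At M' = 480: x* = 7.3479. Change: 7.3479 − 3.6739 = 3.6739.

Δx* = 3.6739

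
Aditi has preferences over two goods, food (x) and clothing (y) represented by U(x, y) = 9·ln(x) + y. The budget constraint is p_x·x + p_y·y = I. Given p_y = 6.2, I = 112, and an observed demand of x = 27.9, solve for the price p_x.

p_x = 2

MU_x = 9/x, MU_y = 1. Tangency: 9/x = p_x/p_y.
So x*(p_x,p_y) = 9·p_y/p_x, independent of income; and y* = (I − 9·p_y)/p_y.
Set x* = 27.9 in the demand function and solve for p_x: p_x = 2.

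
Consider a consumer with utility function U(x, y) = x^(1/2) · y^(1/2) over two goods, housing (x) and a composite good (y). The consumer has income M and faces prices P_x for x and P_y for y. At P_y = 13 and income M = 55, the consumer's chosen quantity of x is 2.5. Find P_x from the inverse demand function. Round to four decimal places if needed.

P_x = 11

MU_x/MU_y = (0.5·y)/(0.5·x); tangency sets this equal to P_x/P_y.
So 0.5·P_y·y = 0.5·P_x·x; combined with the budget, a share 0.5 of income goes to x.
Demand: x*(P_x,P_y,M) = 0.5·M/P_x and y* = 0.5·M/P_y.
Set x* = 2.5 in the demand function and solve for P_x: P_x = 11.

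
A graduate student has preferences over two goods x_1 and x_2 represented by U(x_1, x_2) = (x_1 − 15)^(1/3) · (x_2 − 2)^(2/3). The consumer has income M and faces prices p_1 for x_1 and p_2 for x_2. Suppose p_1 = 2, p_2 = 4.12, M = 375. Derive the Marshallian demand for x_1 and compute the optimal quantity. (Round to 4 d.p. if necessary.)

MRS = (1/2)·(x_2−2)/(x_1−15). Tangency with p_1/p_2 gives x_2−2 = 2·(p_1/p_2)·(x_1−15).
Substituting into the budget: x_1* = 15 + 1/3·(M − 15·p_1 − 2·p_2)/p_1, and x_2* = 2 + 2/3·(…)/p_2.
Discretionary income = 375 − 15·2 − 2·4.12 = 336.76; x_1* = 15 + 1/3·336.76/2 = 71.1267.

x_1* = 71.1267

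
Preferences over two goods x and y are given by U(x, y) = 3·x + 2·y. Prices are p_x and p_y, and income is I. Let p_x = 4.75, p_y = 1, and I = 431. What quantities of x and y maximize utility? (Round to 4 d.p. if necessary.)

x* = 0, y* = 431

Perfect substitutes: compare marginal utility per dollar. 3/p_x vs 2/p_y → 0.6316 vs 2.
y gives more utility per dollar, so spend all income on y: y* = I/p_y, x* = 0.
Numerically: x* = 0, y* = 431.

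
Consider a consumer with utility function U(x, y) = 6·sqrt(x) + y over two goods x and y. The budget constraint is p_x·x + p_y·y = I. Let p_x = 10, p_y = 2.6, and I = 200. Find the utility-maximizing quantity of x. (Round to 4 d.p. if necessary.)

Utility is quasi-linear in y; the FOC for x is 3/√x = p_x/p_y.
Solve: √x = 3·p_y/p_x, so x*(p_x,p_y) = (3·p_y/p_x)², and y* = (I − p_x·x*)/p_y.
Plugging in: x* = (3·2.6/10)² = 0.6084.

x* = 0.6084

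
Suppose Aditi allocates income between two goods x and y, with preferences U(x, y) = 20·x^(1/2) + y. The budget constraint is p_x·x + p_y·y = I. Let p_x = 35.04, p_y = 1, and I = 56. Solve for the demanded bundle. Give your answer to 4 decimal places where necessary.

x* = 0.0814, y* = 53.1461

Utility is quasi-linear in y; the FOC for x is 10/√x = p_x/p_y.
Solve: √x = 10·p_y/p_x, so x*(p_x,p_y) = (10·p_y/p_x)², and y* = (I − p_x·x*)/p_y.
Plugging in: x* = (10·1/35.04)² = 0.0814, y* = 53.1461.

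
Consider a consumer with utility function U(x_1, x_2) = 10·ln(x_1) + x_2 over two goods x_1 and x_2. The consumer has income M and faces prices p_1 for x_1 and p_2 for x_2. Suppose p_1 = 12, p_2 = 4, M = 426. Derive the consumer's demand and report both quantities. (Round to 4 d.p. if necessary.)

x_1* = 3.3333, x_2* = 96.5

Set MRS = p_1/p_2: (10/x_1)/1 = p_1/p_2.
So x_1*(p_1,p_2) = 10·p_2/p_1, independent of income; and x_2* = (M − 10·p_2)/p_2.
At the given prices: x_1* = 10·4/12 = 3.3333, and x_2* = 96.5.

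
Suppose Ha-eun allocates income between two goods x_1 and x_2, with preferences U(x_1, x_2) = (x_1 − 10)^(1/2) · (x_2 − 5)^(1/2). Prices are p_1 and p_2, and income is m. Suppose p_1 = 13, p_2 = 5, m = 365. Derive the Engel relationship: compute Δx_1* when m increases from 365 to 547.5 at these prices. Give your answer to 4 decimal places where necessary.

Δx_1* = 7.0192

MRS = (x_2−5)/(x_1−10). Tangency with p_1/p_2 gives x_2−5 = (p_1/p_2)·(x_1−10).
Substituting into the budget: x_1* = 10 + 0.5·(m − 10·p_1 − 5·p_2)/p_1, and x_2* = 5 + 0.5·(…)/p_2.
Discretionary income = 365 − 10·13 − 5·5 = 210; x_1* = 10 + 0.5·210/13 = 18.0769.
At m' = 547.5: x_1* = 25.0962. Change: 25.0962 − 18.0769 = 7.0192.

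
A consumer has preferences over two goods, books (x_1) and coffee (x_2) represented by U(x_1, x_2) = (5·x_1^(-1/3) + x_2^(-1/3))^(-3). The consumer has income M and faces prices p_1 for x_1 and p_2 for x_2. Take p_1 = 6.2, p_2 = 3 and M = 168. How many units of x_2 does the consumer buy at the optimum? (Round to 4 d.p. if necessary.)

Substitute x_2 = (x_2/x_1)·x_1 into the budget: x_1* = M/(p_1 + p_2·(x_2/x_1)).
Numerically x_2/x_1 = 0.515496, so x_1* = 168/(6.2 + 3·0.515496) = 21.6872 and x_2* = 0.515496·21.6872 = 11.1797.

x_2* = 11.1797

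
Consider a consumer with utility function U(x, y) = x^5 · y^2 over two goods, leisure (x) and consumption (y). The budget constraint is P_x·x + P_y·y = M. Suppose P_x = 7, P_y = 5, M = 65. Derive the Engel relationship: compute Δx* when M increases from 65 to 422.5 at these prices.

Δx* = 36.4796

Tangency: MRS = (5/2)·y/x = P_x/P_y.
So 5·P_y·y = 2·P_x·x; combined with the budget, a share 5/7 of income goes to x.
Demand: x*(P_x,P_y,M) = 5/7·M/P_x and y* = 2/7·M/P_y.
At P_x=7, P_y=5, M=65: x* = 5/7·65/7 = 6.6327.
At M' = 422.5: x* = 43.1122. Change: 43.1122 − 6.6327 = 36.4796.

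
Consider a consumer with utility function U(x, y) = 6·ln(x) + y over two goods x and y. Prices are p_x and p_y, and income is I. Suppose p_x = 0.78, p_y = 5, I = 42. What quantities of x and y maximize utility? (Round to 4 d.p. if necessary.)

Set MRS = p_x/p_y: (6/x)/1 = p_x/p_y.
So x*(p_x,p_y) = 6·p_y/p_x, independent of income; and y* = (I − 6·p_y)/p_y.
At the given prices: x* = 6·5/0.78 = 38.4615, and y* = 2.4.

x* = 38.4615, y* = 2.4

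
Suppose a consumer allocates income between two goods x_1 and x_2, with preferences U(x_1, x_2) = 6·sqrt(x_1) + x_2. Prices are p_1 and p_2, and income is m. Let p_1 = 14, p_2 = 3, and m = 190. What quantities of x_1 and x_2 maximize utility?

x_1* = 0.4133, x_2* = 61.4048

Utility is quasi-linear in x_2; the FOC for x_1 is 3/√x_1 = p_1/p_2.
Solve: √x_1 = 3·p_2/p_1, so x_1*(p_1,p_2) = (3·p_2/p_1)², and x_2* = (m − p_1·x_1*)/p_2.
Plugging in: x_1* = (3·3/14)² = 0.4133, x_2* = 61.4048.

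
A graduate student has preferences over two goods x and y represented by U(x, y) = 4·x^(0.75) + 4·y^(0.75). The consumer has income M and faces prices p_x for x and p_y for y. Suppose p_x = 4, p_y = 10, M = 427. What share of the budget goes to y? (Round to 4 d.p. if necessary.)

Numerically y/x = 0.0256, so x* = 427/(4 + 10·0.0256) = 100.3289 and y* = 0.0256·100.3289 = 2.5684.
Expenditure on y: 10·2.5684 = 25.6842; share = 0.0602.

share on y = 0.0602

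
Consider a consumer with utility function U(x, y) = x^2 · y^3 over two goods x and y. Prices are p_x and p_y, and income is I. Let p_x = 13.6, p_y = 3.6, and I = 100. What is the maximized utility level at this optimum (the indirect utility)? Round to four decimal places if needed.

Demand: x*(p_x,p_y,I) = 0.4·I/p_x and y* = 0.6·I/p_y.
At p_x=13.6, p_y=3.6, I=100: x* = 0.4·100/13.6 = 2.9412, y* = 16.6667.
Utility at the optimum: U(2.9412, 16.6667) = 40048.6992.

V = 40048.6992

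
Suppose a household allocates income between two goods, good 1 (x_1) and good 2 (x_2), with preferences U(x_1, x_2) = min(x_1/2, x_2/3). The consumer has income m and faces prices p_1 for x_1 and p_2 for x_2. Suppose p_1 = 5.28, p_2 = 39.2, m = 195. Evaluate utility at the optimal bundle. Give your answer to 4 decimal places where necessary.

V = 1.5215

Leontief preferences: the optimum is at the kink where x_1/2 = x_2/3, i.e. x_2 = (3/2)·x_1.
Budget: p_1·x_1 + p_2·(3/2)·x_1 = m, so (2·p_1 + 3·p_2)·x_1 = 2·m.
Demand: x_1*(p_1,p_2,m) = 2·m/(2·p_1 + 3·p_2), x_2* = 3·m/(2·p_1 + 3·p_2).
Here 2·5.28 + 3·39.2 = 128.16, giving x_1* = 3.0431 and x_2* = 4.5646.
Utility at the optimum: U(3.0431, 4.5646) = 1.5215.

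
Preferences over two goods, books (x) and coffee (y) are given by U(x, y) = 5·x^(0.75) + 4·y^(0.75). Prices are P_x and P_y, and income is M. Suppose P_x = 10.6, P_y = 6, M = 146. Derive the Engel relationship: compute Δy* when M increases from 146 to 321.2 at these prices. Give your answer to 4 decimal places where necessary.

MRS = MU_x/MU_y = (5/4)·(y/x)^(0.25). Set equal to P_x/P_y.
Hence y/x = ((4/5)·P_x/P_y)^(1/(0.25)), i.e. raised to the 4 power.
With the ratio pinned down, the budget gives x* = M/(P_x + P_y·(y/x)) and y* = (y/x)·x*.
Numerically y/x = 3.990051, so x* = 146/(10.6 + 6·3.990051) = 4.2269 and y* = 3.990051·4.2269 = 16.8657.
At M' = 321.2: y* = 37.1046. Change: 37.1046 − 16.8657 = 20.2389.

Δy* = 20.2389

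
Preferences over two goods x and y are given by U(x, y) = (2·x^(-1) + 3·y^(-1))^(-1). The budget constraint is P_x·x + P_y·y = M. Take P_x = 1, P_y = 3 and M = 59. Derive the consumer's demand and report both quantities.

x* = 18.9023, y* = 13.3659

From the CES first-order condition, (2/3)·(y/x)^(2) = P_x/P_y.
Hence y/x = ((3/2)·P_x/P_y)^(1/(2)), i.e. raised to the 0.5 power.
With the ratio pinned down, the budget gives x* = M/(P_x + P_y·(y/x)) and y* = (y/x)·x*.
Numerically y/x = 0.707107, so x* = 59/(1 + 3·0.707107) = 18.9023 and y* = 0.707107·18.9023 = 13.3659.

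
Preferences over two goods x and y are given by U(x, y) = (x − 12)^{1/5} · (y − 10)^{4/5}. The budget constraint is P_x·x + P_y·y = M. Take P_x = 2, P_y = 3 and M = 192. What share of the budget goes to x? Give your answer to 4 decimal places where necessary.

share on x = 0.2687

MRS = (1/4)·(y−10)/(x−12). Tangency with P_x/P_y gives y−10 = 4·(P_x/P_y)·(x−12).
After buying the subsistence bundle (12, 10), a share 0.2 of the remaining income goes to x: x* = 12 + 0.2·(M − 12P_x − 10P_y)/P_x.
Discretionary income = 192 − 12·2 − 10·3 = 138; x* = 12 + 0.2·138/2 = 25.8; y* = 10 + 0.8·138/3 = 46.8.
Expenditure on x: 2·25.8 = 51.6; share = 0.2687.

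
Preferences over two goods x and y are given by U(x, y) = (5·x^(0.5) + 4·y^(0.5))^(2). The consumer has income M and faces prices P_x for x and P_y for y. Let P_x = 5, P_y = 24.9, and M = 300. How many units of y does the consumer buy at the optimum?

From the CES first-order condition, (5/4)·(y/x)^(0.5) = P_x/P_y.
Solve for the ratio: y/x = [(4/5)·P_x/P_y]^(2).
With the ratio pinned down, the budget gives x* = M/(P_x + P_y·(y/x)) and y* = (y/x)·x*.
Numerically y/x = 0.025806, so x* = 300/(5 + 24.9·0.025806) = 53.1673 and y* = 0.025806·53.1673 = 1.372.

y* = 1.372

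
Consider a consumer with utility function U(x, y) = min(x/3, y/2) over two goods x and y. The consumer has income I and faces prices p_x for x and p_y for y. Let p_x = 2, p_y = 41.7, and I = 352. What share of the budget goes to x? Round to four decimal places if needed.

share on x = 0.0671

Here 3·2 + 2·41.7 = 89.4, giving x* = 11.8121 and y* = 7.8747.
Expenditure on x: 2·11.8121 = 23.6242; share = 0.0671.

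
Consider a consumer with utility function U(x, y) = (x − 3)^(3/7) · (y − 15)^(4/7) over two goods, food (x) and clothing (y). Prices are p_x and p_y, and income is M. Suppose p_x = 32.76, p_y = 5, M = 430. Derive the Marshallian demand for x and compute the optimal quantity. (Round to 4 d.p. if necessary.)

x* = 6.3585

After buying the subsistence bundle (3, 15), a share 3/7 of the remaining income goes to x: x* = 3 + 3/7·(M − 3p_x − 15p_y)/p_x.
Discretionary income = 430 − 3·32.76 − 15·5 = 256.72; x* = 3 + 3/7·256.72/32.76 = 6.3585.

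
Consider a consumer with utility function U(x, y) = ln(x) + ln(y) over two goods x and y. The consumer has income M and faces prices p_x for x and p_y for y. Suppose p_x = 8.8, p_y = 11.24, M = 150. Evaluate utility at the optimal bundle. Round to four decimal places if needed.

MU_x/MU_y = (y)/(x); tangency sets this equal to p_x/p_y.
Rearranging, p_y·y = p_x·x. Substituting into the budget gives p_x·x·(1 + 1) = M.
Demand: x*(p_x,p_y,M) = 0.5·M/p_x and y* = 0.5·M/p_y.
At p_x=8.8, p_y=11.24, M=150: x* = 0.5·150/8.8 = 8.5227, y* = 6.6726.
Utility at the optimum: U(8.5227, 6.6726) = 4.0407.

V = 4.0407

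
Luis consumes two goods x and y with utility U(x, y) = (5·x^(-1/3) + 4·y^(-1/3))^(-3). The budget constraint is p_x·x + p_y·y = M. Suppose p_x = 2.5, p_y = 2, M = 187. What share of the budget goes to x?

share on x = 0.5556

MU_x ∝ 5·x^(-4/3), MU_y ∝ 4·y^(-4/3), so MRS = (5/4)·(y/x)^(4/3) = p_x/p_y.
Hence y/x = ((4/5)·p_x/p_y)^(1/(4/3)), i.e. raised to the 0.75 power.
With the ratio pinned down, the budget gives x* = M/(p_x + p_y·(y/x)) and y* = (y/x)·x*.
Numerically y/x = 1, so x* = 187/(2.5 + 2·1) = 41.5556 and y* = 1·41.5556 = 41.5556.
Expenditure on x: 2.5·41.5556 = 103.8889; share = 0.5556.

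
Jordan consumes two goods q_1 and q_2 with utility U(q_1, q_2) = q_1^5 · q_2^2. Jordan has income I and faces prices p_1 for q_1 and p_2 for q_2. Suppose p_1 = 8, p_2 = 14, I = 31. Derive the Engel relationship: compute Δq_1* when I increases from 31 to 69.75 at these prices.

Demand: q_1*(p_1,p_2,I) = 5/7·I/p_1 and q_2* = 2/7·I/p_2.
At p_1=8, p_2=14, I=31: q_1* = 5/7·31/8 = 2.7679.
At I' = 69.75: q_1* = 6.2277. Change: 6.2277 − 2.7679 = 3.4598.

Δq_1* = 3.4598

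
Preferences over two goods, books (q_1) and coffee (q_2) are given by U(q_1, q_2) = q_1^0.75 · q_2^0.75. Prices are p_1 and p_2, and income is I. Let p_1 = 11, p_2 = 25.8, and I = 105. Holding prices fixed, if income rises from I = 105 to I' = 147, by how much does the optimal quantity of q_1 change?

Δq_1* = 1.9091

The MRS is q_2/q_1. Set MRS = p_1/p_2.
So 0.75·p_2·q_2 = 0.75·p_1·q_1; combined with the budget, a share 0.5 of income goes to q_1.
Demand: q_1*(p_1,p_2,I) = 0.5·I/p_1 and q_2* = 0.5·I/p_2.
At p_1=11, p_2=25.8, I=105: q_1* = 0.5·105/11 = 4.7727.
At I' = 147: q_1* = 6.6818. Change: 6.6818 − 4.7727 = 1.9091.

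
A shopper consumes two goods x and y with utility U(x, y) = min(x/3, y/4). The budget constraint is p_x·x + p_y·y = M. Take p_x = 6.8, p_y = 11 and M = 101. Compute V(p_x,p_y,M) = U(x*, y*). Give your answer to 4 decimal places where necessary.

Leontief preferences: the optimum is at the kink where x/3 = y/4, i.e. y = (4/3)·x.
Budget: p_x·x + p_y·(4/3)·x = M, so (3·p_x + 4·p_y)·x = 3·M.
Demand: x*(p_x,p_y,M) = 3·M/(3·p_x + 4·p_y), y* = 4·M/(3·p_x + 4·p_y).
Here 3·6.8 + 4·11 = 64.4, giving x* = 4.705 and y* = 6.2733.
Utility at the optimum: U(4.705, 6.2733) = 1.5683.

V = 1.5683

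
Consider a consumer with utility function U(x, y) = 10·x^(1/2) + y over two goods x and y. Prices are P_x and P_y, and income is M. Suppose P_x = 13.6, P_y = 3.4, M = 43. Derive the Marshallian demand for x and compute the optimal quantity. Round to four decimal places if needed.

x* = 1.5625

Utility is quasi-linear in y; the FOC for x is 5/√x = P_x/P_y.
Solve: √x = 5·P_y/P_x, so x*(P_x,P_y) = (5·P_y/P_x)², and y* = (M − P_x·x*)/P_y.
Plugging in: x* = (5·3.4/13.6)² = 1.5625.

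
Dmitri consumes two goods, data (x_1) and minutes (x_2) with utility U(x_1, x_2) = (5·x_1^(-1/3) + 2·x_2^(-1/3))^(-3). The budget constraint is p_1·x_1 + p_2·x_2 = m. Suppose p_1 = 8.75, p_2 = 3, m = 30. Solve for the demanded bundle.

x_1* = 2.4757, x_2* = 2.7791

From the CES first-order condition, (5/2)·(x_2/x_1)^(4/3) = p_1/p_2.
Hence x_2/x_1 = ((2/5)·p_1/p_2)^(1/(4/3)), i.e. raised to the 0.75 power.
With the ratio pinned down, the budget gives x_1* = m/(p_1 + p_2·(x_2/x_1)) and x_2* = (x_2/x_1)·x_1*.
Numerically x_2/x_1 = 1.122561, so x_1* = 30/(8.75 + 3·1.122561) = 2.4757 and x_2* = 1.122561·2.4757 = 2.7791.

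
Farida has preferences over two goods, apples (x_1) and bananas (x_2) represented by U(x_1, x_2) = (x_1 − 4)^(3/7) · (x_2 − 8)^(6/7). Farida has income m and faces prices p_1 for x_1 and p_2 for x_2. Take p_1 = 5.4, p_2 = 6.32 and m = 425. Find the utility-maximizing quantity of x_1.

x_1* = 25.7802

Let x_1' = x_1−4, x_2' = x_2−8. MRS = (1/2)·x_2'/x_1' = p_1/p_2.
Substituting into the budget: x_1* = 4 + 1/3·(m − 4·p_1 − 8·p_2)/p_1, and x_2* = 8 + 2/3·(…)/p_2.
Discretionary income = 425 − 4·5.4 − 8·6.32 = 352.84; x_1* = 4 + 1/3·352.84/5.4 = 25.7802.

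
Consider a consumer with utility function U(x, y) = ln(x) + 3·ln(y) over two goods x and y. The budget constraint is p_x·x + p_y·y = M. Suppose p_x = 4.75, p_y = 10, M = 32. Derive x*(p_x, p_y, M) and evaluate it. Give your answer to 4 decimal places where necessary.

Demand: x*(p_x,p_y,M) = 0.25·M/p_x and y* = 0.75·M/p_y.
At p_x=4.75, p_y=10, M=32: x* = 0.25·32/4.75 = 1.6842.

x* = 1.6842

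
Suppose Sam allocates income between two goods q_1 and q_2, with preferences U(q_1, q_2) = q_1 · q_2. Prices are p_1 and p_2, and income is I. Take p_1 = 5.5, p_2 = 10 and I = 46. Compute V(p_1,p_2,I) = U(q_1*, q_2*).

V = 9.6182

The MRS is q_2/q_1. Set MRS = p_1/p_2.
So p_2·q_2 = p_1·q_1; combined with the budget, a share 0.5 of income goes to q_1.
Demand: q_1*(p_1,p_2,I) = 0.5·I/p_1 and q_2* = 0.5·I/p_2.
At p_1=5.5, p_2=10, I=46: q_1* = 0.5·46/5.5 = 4.1818, q_2* = 2.3.
Utility at the optimum: U(4.1818, 2.3) = 9.6182.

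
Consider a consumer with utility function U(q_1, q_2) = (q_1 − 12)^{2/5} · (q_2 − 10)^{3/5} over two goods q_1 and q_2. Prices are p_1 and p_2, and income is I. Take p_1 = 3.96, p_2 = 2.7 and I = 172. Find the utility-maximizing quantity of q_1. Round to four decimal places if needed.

q_1* = 21.8465

This is Cobb-Douglas in (q_1−12, q_2−10): tangency gives 0.4·p_2·(q_2−10) = 0.6·p_1·(q_1−12).
After buying the subsistence bundle (12, 10), a share 0.4 of the remaining income goes to q_1: q_1* = 12 + 0.4·(I − 12p_1 − 10p_2)/p_1.
Discretionary income = 172 − 12·3.96 − 10·2.7 = 97.48; q_1* = 12 + 0.4·97.48/3.96 = 21.8465.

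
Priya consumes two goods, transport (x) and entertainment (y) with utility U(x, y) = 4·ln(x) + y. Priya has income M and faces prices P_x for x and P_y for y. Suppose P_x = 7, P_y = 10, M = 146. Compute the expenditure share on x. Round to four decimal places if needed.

So x*(P_x,P_y) = 4·P_y/P_x, independent of income; and y* = (M − 4·P_y)/P_y.
At the given prices: x* = 4·10/7 = 5.7143, and y* = 10.6.
Expenditure on x: 7·5.7143 = 40; share = 0.274.

share on x = 0.274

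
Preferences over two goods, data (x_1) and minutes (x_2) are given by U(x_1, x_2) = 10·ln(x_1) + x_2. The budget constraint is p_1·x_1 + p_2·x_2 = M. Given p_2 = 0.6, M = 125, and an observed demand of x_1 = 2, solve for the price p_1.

MU_x_1 = 10/x_1, MU_x_2 = 1. Tangency: 10/x_1 = p_1/p_2.
So x_1*(p_1,p_2) = 10·p_2/p_1, independent of income; and x_2* = (M − 10·p_2)/p_2.
Set x_1* = 2 in the demand function and solve for p_1: p_1 = 3.

p_1 = 3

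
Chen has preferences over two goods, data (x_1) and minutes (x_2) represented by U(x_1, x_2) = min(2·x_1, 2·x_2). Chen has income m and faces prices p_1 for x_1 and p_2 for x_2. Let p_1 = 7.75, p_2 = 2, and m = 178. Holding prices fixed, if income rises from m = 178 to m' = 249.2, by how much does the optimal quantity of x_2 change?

Δx_2* = 7.3026

Demand: x_1*(p_1,p_2,m) = 2·m/(2·p_1 + 2·p_2), x_2* = 2·m/(2·p_1 + 2·p_2).
Here 2·7.75 + 2·2 = 19.5, giving x_2* = 18.2564.
At m' = 249.2: x_2* = 25.559. Change: 25.559 − 18.2564 = 7.3026.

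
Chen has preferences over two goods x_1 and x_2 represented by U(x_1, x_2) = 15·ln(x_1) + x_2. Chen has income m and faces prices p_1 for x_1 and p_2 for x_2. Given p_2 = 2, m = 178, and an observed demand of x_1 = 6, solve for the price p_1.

MU_x_1 = 15/x_1, MU_x_2 = 1. Tangency: 15/x_1 = p_1/p_2.
So x_1*(p_1,p_2) = 15·p_2/p_1, independent of income; and x_2* = (m − 15·p_2)/p_2.
Set x_1* = 6 in the demand function and solve for p_1: p_1 = 5.

p_1 = 5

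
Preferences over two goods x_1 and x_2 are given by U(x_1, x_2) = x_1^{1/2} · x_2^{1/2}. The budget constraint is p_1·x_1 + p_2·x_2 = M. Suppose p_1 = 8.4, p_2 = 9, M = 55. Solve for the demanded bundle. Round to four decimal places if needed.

x_1* = 3.2738, x_2* = 3.0556

At p_1=8.4, p_2=9, M=55: x_1* = 0.5·55/8.4 = 3.2738, x_2* = 3.0556.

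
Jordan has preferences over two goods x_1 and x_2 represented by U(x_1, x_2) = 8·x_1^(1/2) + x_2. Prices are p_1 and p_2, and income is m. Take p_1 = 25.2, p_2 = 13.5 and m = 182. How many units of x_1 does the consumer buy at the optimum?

Thus x_1* = (4·p_2/p_1)² — independent of m — with the rest of income spent on x_2.
Plugging in: x_1* = (4·13.5/25.2)² = 4.5918.

x_1* = 4.5918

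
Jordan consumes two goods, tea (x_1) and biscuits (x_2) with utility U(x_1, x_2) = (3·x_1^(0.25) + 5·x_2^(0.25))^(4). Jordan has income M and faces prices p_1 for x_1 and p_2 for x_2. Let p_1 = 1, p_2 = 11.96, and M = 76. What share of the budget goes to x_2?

share on x_2 = 0.4635

MU_x_1 ∝ 3·x_1^(-0.75), MU_x_2 ∝ 5·x_2^(-0.75), so MRS = (3/5)·(x_2/x_1)^(0.75) = p_1/p_2.
Solve for the ratio: x_2/x_1 = [(5/3)·p_1/p_2]^(4/3).
With the ratio pinned down, the budget gives x_1* = M/(p_1 + p_2·(x_2/x_1)) and x_2* = (x_2/x_1)·x_1*.
Numerically x_2/x_1 = 0.072248, so x_1* = 76/(1 + 11.96·0.072248) = 40.7708 and x_2* = 0.072248·40.7708 = 2.9456.
Expenditure on x_2: 11.96·2.9456 = 35.2292; share = 0.4635.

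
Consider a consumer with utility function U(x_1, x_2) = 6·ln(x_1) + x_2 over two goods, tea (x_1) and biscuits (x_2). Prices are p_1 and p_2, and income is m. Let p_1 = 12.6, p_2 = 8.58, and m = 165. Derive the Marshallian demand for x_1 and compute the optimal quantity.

MU_x_1 = 6/x_1, MU_x_2 = 1. Tangency: 6/x_1 = p_1/p_2.
So x_1*(p_1,p_2) = 6·p_2/p_1, independent of income; and x_2* = (m − 6·p_2)/p_2.
At the given prices: x_1* = 6·8.58/12.6 = 4.0857.

x_1* = 4.0857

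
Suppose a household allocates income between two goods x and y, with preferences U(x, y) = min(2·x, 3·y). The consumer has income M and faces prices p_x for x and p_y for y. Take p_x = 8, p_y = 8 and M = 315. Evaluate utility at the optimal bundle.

V = 47.25

Leontief preferences: the optimum is at the kink where x/3 = y/2, i.e. y = (2/3)·x.
Budget: p_x·x + p_y·(2/3)·x = M, so (3·p_x + 2·p_y)·x = 3·M.
Demand: x*(p_x,p_y,M) = 3·M/(3·p_x + 2·p_y), y* = 2·M/(3·p_x + 2·p_y).
Here 3·8 + 2·8 = 40, giving x* = 23.625 and y* = 15.75.
Utility at the optimum: U(23.625, 15.75) = 47.25.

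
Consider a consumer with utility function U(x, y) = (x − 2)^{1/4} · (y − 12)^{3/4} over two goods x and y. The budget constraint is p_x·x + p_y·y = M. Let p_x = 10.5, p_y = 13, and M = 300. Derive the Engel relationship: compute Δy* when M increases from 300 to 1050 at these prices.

Let x' = x−2, y' = y−12. MRS = (1/3)·y'/x' = p_x/p_y.
After buying the subsistence bundle (2, 12), a share 0.25 of the remaining income goes to x: x* = 2 + 0.25·(M − 2p_x − 12p_y)/p_x.
Discretionary income = 300 − 2·10.5 − 12·13 = 123; y* = 12 + 0.75·123/13 = 19.0962.
At M' = 1050: y* = 62.3654. Change: 62.3654 − 19.0962 = 43.2692.

Δy* = 43.2692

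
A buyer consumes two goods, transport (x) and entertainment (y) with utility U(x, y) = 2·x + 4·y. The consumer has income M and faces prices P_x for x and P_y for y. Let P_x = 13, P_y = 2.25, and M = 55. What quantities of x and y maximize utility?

x* = 0, y* = 24.4444

Numerically: x* = 0, y* = 24.4444.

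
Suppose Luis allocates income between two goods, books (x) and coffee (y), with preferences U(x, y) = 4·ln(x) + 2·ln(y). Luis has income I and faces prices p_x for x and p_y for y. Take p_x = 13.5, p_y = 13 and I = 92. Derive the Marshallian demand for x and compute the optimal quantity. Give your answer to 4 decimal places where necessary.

x* = 4.5432

The MRS is 2·y/x. Set MRS = p_x/p_y.
So 4·p_y·y = 2·p_x·x; combined with the budget, a share 2/3 of income goes to x.
Demand: x*(p_x,p_y,I) = 2/3·I/p_x and y* = 1/3·I/p_y.
At p_x=13.5, p_y=13, I=92: x* = 2/3·92/13.5 = 4.5432.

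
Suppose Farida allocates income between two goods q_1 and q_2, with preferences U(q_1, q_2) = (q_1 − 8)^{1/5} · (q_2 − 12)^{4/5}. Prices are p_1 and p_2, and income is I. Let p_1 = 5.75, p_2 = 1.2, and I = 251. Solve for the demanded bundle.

Let q_1' = q_1−8, q_2' = q_2−12. MRS = (1/4)·q_2'/q_1' = p_1/p_2.
Substituting into the budget: q_1* = 8 + 0.2·(I − 8·p_1 − 12·p_2)/p_1, and q_2* = 12 + 0.8·(…)/p_2.
Discretionary income = 251 − 8·5.75 − 12·1.2 = 190.6; q_1* = 8 + 0.2·190.6/5.75 = 14.6296; q_2* = 12 + 0.8·190.6/1.2 = 139.0667.

q_1* = 14.6296, q_2* = 139.0667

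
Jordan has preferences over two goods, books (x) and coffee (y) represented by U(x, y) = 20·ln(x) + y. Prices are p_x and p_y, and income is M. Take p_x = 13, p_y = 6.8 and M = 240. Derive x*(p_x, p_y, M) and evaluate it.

So x*(p_x,p_y) = 20·p_y/p_x, independent of income; and y* = (M − 20·p_y)/p_y.
At the given prices: x* = 20·6.8/13 = 10.4615.

x* = 10.4615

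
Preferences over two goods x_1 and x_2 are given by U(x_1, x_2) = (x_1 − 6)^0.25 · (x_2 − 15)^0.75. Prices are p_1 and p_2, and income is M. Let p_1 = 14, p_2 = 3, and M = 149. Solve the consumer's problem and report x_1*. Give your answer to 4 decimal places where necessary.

x_1* = 6.3571

Let x_1' = x_1−6, x_2' = x_2−15. MRS = (1/3)·x_2'/x_1' = p_1/p_2.
Substituting into the budget: x_1* = 6 + 0.25·(M − 6·p_1 − 15·p_2)/p_1, and x_2* = 15 + 0.75·(…)/p_2.
Discretionary income = 149 − 6·14 − 15·3 = 20; x_1* = 6 + 0.25·20/14 = 6.3571.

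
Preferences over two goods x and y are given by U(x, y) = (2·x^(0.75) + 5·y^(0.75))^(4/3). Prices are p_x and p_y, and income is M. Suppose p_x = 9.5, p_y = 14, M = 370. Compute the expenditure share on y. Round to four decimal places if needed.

MRS = MU_x/MU_y = (2/5)·(y/x)^(0.25). Set equal to p_x/p_y.
Solve for the ratio: y/x = [(5/2)·p_x/p_y]^(4).
Substitute y = (y/x)·x into the budget: x* = M/(p_x + p_y·(y/x)).
Numerically y/x = 8.282135, so x* = 370/(9.5 + 14·8.282135) = 2.9494 and y* = 8.282135·2.9494 = 24.4272.
Expenditure on y: 14·24.4272 = 341.9808; share = 0.9243.

share on y = 0.9243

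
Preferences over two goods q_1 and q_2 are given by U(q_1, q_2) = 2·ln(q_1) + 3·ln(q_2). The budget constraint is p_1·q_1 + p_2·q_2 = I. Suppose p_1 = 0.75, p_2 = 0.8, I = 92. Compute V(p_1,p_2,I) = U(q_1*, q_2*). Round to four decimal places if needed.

V = 20.4887

Demand: q_1*(p_1,p_2,I) = 0.4·I/p_1 and q_2* = 0.6·I/p_2.
At p_1=0.75, p_2=0.8, I=92: q_1* = 0.4·92/0.75 = 49.0667, q_2* = 69.
Utility at the optimum: U(49.0667, 69) = 20.4887.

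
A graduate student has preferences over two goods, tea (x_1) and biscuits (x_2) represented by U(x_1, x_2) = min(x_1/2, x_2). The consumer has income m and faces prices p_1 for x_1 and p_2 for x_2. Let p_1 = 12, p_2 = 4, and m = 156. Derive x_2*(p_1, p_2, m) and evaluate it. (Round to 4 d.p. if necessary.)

Demand: x_1*(p_1,p_2,m) = 2·m/(2·p_1 + p_2), x_2* = m/(2·p_1 + p_2).
Here 2·12 + 4 = 28, giving x_2* = 5.5714.

x_2* = 5.5714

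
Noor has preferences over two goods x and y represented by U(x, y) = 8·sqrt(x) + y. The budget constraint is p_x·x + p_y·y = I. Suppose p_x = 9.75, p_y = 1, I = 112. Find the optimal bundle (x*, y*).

x* = 0.1683, y* = 110.359

Utility is quasi-linear in y; the FOC for x is 4/√x = p_x/p_y.
Thus x* = (4·p_y/p_x)² — independent of I — with the rest of income spent on y.
Plugging in: x* = (4·1/9.75)² = 0.1683, y* = 110.359.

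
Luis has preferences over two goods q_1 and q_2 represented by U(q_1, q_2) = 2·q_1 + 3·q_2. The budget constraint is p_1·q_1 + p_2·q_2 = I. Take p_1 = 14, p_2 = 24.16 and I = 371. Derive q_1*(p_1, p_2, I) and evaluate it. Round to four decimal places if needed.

q_1* = 26.5

Linear utility — the consumer picks whichever good has higher MU/price: 2/14 = 0.1429 vs 3/24.16 = 0.1242.
q_1 gives more utility per dollar, so spend all income on q_1: q_1* = I/p_1, q_2* = 0.
Numerically: q_1* = 26.5, q_2* = 0.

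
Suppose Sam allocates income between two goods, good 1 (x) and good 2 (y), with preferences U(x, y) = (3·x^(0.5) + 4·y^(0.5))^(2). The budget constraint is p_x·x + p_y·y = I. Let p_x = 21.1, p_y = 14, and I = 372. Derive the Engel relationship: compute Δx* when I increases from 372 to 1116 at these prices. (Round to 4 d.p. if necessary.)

From the CES first-order condition, (3/4)·(y/x)^(0.5) = p_x/p_y.
Hence y/x = ((4/3)·p_x/p_y)^(1/(0.5)), i.e. raised to the 2 power.
Substitute y = (y/x)·x into the budget: x* = I/(p_x + p_y·(y/x)).
Numerically y/x = 4.038186, so x* = 372/(21.1 + 14·4.038186) = 4.7917.
At I' = 1116: x* = 14.375. Change: 14.375 − 4.7917 = 9.5834.

Δx* = 9.5834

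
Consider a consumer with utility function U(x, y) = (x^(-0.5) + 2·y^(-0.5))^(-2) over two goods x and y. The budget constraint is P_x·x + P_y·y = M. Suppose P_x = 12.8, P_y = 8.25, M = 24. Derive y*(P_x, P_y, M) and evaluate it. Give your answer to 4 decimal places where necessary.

y* = 1.6822

MU_x ∝ x^(-1.5), MU_y ∝ 2·y^(-1.5), so MRS = (1/2)·(y/x)^(1.5) = P_x/P_y.
Hence y/x = (2·P_x/P_y)^(1/(1.5)), i.e. raised to the 2/3 power.
With the ratio pinned down, the budget gives x* = M/(P_x + P_y·(y/x)) and y* = (y/x)·x*.
Numerically y/x = 2.12744, so x* = 24/(12.8 + 8.25·2.12744) = 0.7907 and y* = 2.12744·0.7907 = 1.6822.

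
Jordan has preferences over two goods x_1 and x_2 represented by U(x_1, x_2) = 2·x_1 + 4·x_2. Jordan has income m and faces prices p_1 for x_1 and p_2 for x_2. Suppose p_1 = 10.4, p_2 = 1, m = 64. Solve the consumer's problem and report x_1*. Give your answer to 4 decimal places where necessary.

x_1* = 0

Numerically: x_1* = 0, x_2* = 64.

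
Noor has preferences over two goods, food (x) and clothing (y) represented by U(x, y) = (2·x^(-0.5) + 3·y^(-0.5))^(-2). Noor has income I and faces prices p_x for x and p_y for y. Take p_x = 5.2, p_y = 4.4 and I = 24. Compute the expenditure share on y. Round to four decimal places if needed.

MU_x ∝ 2·x^(-1.5), MU_y ∝ 3·y^(-1.5), so MRS = (2/3)·(y/x)^(1.5) = p_x/p_y.
Solve for the ratio: y/x = [(3/2)·p_x/p_y]^(2/3).
With the ratio pinned down, the budget gives x* = I/(p_x + p_y·(y/x)) and y* = (y/x)·x*.
Numerically y/x = 1.464743, so x* = 24/(5.2 + 4.4·1.464743) = 2.061 and y* = 1.464743·2.061 = 3.0188.
Expenditure on y: 4.4·3.0188 = 13.2828; share = 0.5535.

share on y = 0.5535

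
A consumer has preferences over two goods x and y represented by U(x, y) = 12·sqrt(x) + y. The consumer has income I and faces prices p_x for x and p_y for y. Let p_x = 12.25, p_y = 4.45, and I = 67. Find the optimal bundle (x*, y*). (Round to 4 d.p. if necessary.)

MU_x = 6/√x, MU_y = 1. Tangency: 6/√x = p_x/p_y.
Thus x* = (6·p_y/p_x)² — independent of I — with the rest of income spent on y.
Plugging in: x* = (6·4.45/12.25)² = 4.7506, y* = 1.9786.

x* = 4.7506, y* = 1.9786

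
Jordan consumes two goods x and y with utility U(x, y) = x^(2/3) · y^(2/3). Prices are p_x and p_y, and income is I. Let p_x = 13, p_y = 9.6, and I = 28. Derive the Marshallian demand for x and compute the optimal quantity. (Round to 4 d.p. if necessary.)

x* = 1.0769

Tangency: MRS = y/x = p_x/p_y.
Rearranging, p_y·y = p_x·x. Substituting into the budget gives p_x·x·(1 + 1) = I.
Demand: x*(p_x,p_y,I) = 0.5·I/p_x and y* = 0.5·I/p_y.
At p_x=13, p_y=9.6, I=28: x* = 0.5·28/13 = 1.0769.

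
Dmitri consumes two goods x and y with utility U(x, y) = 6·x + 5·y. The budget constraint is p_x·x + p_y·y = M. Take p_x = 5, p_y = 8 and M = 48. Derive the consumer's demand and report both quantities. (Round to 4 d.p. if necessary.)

x* = 9.6, y* = 0

Linear utility — the consumer picks whichever good has higher MU/price: 6/5 = 1.2 vs 5/8 = 0.625.
x gives more utility per dollar, so spend all income on x: x* = M/p_x, y* = 0.
Numerically: x* = 9.6, y* = 0.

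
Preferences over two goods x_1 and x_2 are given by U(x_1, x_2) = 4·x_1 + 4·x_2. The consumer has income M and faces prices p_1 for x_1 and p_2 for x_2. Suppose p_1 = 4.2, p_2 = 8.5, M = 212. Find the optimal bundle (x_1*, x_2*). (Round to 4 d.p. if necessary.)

Perfect substitutes: compare marginal utility per dollar. 4/p_1 vs 4/p_2 → 0.9524 vs 0.4706.
x_1 gives more utility per dollar, so spend all income on x_1: x_1* = M/p_1, x_2* = 0.
Numerically: x_1* = 50.4762, x_2* = 0.

x_1* = 50.4762, x_2* = 0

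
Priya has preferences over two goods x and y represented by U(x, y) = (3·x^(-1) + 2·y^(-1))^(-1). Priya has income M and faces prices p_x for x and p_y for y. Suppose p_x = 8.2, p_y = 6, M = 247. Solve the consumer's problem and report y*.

y* = 16.9286

From the CES first-order condition, (3/2)·(y/x)^(2) = p_x/p_y.
Hence y/x = ((2/3)·p_x/p_y)^(1/(2)), i.e. raised to the 0.5 power.
With the ratio pinned down, the budget gives x* = M/(p_x + p_y·(y/x)) and y* = (y/x)·x*.
Numerically y/x = 0.954521, so x* = 247/(8.2 + 6·0.954521) = 17.7352 and y* = 0.954521·17.7352 = 16.9286.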